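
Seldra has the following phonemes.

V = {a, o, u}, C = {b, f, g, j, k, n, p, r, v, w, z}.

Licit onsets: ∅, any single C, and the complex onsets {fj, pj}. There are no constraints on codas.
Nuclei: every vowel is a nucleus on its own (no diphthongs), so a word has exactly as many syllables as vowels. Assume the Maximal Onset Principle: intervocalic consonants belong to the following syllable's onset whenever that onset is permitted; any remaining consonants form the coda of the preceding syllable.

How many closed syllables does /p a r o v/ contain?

1

The vowels are a, o — 2 nuclei, so 2 syllables.
/a…o/ gap (V1→V2): /r/ → onset of the next syllable (single consonants are always licit onsets).
Result: pa.rov.
Classifying each syllable: /pa/ (open), /rov/ (closed).
Closed syllables: 1.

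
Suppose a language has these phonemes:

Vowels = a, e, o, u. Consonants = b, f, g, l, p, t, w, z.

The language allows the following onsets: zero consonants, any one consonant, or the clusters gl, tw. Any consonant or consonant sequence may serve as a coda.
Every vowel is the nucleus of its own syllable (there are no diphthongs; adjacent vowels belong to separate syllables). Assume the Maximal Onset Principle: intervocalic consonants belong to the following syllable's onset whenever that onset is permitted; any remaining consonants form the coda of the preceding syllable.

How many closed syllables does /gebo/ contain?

The vowels are e, o — 2 nuclei, so 2 syllables.
σ1/σ2 boundary: /b/ is a single consonant, so it becomes the next onset.
So the parse is ge.bo.
Classifying each syllable: /ge/ (open), /bo/ (open).
Closed syllables: 0.

0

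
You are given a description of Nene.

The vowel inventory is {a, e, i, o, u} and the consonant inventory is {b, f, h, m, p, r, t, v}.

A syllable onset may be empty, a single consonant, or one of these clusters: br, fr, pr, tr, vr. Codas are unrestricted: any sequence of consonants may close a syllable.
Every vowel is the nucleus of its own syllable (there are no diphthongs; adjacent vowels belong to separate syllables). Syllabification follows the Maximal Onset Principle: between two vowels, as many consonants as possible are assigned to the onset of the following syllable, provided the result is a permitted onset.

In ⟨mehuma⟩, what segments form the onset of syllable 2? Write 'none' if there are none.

h

The vowels are e, u, a — 3 nuclei, so 3 syllables.
Between /e/ (V1) and /u/ (V2): /h/ is a single consonant, so it becomes the next onset.
Between /u/ (V2) and /a/ (V3): /m/ is a single consonant, so it becomes the next onset.
So the parse is me.hu.ma.
Syllable 2 is /hu/: onset /h/, nucleus /u/, coda ∅.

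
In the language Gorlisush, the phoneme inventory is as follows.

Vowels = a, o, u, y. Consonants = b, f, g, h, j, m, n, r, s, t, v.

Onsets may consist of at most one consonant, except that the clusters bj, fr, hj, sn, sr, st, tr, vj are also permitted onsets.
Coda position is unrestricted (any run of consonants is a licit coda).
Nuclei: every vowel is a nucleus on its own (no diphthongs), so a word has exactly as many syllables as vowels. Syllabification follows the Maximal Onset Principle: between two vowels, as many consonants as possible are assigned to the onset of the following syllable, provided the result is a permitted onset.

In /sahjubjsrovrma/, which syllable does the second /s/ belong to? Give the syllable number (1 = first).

The vowels are a, u, o, a — 4 nuclei, so 4 syllables.
Between /a/ (V1) and /u/ (V2): /hj/ is a licit onset in full, so it all attaches to the next syllable.
Between /u/ (V2) and /o/ (V3): cluster /bjsr/ — the longest permitted-onset suffix is /sr/; onset = /sr/, preceding coda = /bj/.
Between /o/ (V3) and /a/ (V4): cluster /vrm/ — the longest permitted-onset suffix is /m/; onset = /m/, preceding coda = /vr/.
Putting it together: sa.hjubj.srovr.ma.
The second /s/ is in the onset of syllable 3 (/srovr/).

3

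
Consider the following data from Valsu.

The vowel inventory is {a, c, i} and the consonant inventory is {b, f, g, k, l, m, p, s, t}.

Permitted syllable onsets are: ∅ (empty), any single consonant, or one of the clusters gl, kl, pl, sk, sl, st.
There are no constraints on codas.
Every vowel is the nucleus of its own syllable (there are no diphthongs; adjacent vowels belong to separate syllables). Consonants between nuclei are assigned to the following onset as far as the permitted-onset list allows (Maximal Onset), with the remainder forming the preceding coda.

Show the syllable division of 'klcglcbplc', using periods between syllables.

klc.glcb.plc

The vowels are c, c, c — 3 nuclei, so 3 syllables.
V1 /c/ – V2 /c/: /gl/ — entire cluster is a permitted onset → onset /gl/, coda ∅.
V2 /c/ – V3 /c/: /bpl/ splits as /b/ + /pl/ (/pl/ is the longest suffix that is a licit onset).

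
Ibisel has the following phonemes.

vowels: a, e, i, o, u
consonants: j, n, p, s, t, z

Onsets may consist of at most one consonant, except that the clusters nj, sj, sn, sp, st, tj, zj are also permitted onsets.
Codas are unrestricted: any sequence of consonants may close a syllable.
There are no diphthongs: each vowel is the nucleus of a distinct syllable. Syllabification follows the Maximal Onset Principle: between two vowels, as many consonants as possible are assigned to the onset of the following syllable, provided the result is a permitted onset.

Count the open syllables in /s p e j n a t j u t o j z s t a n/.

2

Nuclei (vowels): e, a, u, o, a → 5 syllables.
/e…a/ gap (V1→V2): /jn/; trying suffixes from longest down, /n/ is the first permitted one, so coda /j/ | onset /n/.
/a…u/ gap (V2→V3): cluster /tj/ — /tj/ is itself a permitted onset, so the whole cluster goes right; preceding coda = ∅.
/u…o/ gap (V3→V4): just /t/ — single C goes to the following onset.
/o…a/ gap (V4→V5): cluster /jzst/ — the longest permitted-onset suffix is /st/; onset = /st/, preceding coda = /jz/.
Putting it together: spej.na.tju.tojz.stan.
Classifying each syllable: /spej/ (closed), /na/ (open), /tju/ (open), /tojz/ (closed), /stan/ (closed).
Open syllables: 2.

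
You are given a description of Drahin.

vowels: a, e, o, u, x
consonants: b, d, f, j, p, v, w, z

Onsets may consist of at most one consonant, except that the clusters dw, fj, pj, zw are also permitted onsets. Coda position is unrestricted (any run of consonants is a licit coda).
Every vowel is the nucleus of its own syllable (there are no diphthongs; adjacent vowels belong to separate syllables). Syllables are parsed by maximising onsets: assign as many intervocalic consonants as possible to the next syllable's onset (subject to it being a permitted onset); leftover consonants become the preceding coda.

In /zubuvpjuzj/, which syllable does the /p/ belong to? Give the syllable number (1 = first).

Nuclei (vowels): u, u, u → 3 syllables.
/u…u/ gap (V1→V2): just /b/ — single C goes to the following onset.
/u…u/ gap (V2→V3): /vpj/ splits as /v/ + /pj/ (/pj/ is the longest suffix that is a licit onset).
Result: zu.buv.pjuzj.
The /p/ is in the onset of syllable 3 (/pjuzj/).

3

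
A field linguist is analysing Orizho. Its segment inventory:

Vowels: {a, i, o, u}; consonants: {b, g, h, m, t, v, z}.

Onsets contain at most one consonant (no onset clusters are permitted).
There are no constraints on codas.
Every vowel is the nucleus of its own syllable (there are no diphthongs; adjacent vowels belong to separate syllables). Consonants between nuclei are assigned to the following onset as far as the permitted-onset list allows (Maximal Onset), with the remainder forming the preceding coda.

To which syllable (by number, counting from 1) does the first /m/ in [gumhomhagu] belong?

Vowels present: u, o, a, u; each is a nucleus, giving 4 syllables.
Between /u/ (V1) and /o/ (V2): /mh/ splits as /m/ + /h/ (/h/ is the longest suffix that is a licit onset).
Between /o/ (V2) and /a/ (V3): /mh/ splits as /m/ + /h/ (/h/ is the longest suffix that is a licit onset).
Between /a/ (V3) and /u/ (V4): /g/ is a single consonant, so it becomes the next onset.
So the parse is gum.hom.ha.gu.
The first /m/ is in the coda of syllable 1 (/gum/).

1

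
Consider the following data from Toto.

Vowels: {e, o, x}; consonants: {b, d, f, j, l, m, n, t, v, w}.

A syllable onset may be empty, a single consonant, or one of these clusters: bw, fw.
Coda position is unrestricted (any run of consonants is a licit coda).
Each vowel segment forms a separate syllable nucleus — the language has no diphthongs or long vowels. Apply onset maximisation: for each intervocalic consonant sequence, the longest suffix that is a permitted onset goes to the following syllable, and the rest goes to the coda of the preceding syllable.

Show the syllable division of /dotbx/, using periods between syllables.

Nuclei (vowels): o, x → 2 syllables.
Between /o/ (V1) and /x/ (V2): /tb/ — longest licit onset from the right is /b/, leaving /t/ as coda.

dot.bx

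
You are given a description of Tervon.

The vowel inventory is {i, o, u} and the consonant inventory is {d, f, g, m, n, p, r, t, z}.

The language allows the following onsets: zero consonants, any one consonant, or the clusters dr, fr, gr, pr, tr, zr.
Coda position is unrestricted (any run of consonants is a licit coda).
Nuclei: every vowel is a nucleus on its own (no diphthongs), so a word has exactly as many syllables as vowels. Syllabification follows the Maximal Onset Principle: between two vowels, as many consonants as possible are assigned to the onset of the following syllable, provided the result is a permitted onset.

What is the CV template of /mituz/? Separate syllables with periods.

Nuclei (vowels): i, u → 2 syllables.
V1 /i/ – V2 /u/: just /t/ — single C goes to the following onset.
Result: mi.tuz.
Mapping each syllable to C/V: /mi/ → CV, /tuz/ → CVC.

CV.CVC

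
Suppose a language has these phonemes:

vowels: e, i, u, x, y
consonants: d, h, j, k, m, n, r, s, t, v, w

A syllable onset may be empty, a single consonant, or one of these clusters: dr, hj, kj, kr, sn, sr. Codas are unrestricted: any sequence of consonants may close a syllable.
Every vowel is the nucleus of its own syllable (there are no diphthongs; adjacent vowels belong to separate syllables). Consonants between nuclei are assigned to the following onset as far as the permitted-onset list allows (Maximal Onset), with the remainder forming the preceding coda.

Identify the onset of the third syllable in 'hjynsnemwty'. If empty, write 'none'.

t

Vowels present: y, e, y; each is a nucleus, giving 3 syllables.
/y…e/ gap (V1→V2): /nsn/ — longest licit onset from the right is /sn/, leaving /n/ as coda.
/e…y/ gap (V2→V3): cluster /mwt/ — the longest permitted-onset suffix is /t/; onset = /t/, preceding coda = /mw/.
So the parse is hjyn.snemw.ty.
Syllable 3 is /ty/: onset /t/, nucleus /y/, coda ∅.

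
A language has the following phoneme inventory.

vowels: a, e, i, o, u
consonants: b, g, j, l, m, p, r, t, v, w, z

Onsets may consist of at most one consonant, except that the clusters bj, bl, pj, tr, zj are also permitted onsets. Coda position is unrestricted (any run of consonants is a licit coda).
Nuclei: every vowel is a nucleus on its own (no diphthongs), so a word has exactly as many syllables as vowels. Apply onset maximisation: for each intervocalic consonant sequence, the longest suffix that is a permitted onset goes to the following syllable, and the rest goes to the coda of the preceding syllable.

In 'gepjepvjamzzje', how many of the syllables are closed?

The vowels are e, e, a, e — 4 nuclei, so 4 syllables.
Between /e/ (V1) and /e/ (V2): cluster /pj/ — /pj/ is itself a permitted onset, so the whole cluster goes right; preceding coda = ∅.
Between /e/ (V2) and /a/ (V3): /pvj/; trying suffixes from longest down, /j/ is the first permitted one, so coda /pv/ | onset /j/.
Between /a/ (V3) and /e/ (V4): cluster /mzzj/ — the longest permitted-onset suffix is /zj/; onset = /zj/, preceding coda = /mz/.
Putting it together: ge.pjepv.jamz.zje.
Classifying each syllable: /ge/ (open), /pjepv/ (closed), /jamz/ (closed), /zje/ (open).
Closed syllables: 2.

2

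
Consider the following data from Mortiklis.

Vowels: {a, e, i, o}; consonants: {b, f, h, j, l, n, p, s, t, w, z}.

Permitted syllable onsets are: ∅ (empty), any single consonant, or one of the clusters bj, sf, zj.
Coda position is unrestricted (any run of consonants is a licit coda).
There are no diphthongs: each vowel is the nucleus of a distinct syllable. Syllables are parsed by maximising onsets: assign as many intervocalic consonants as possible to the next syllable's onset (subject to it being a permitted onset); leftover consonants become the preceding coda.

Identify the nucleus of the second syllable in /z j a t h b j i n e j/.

i

Nuclei (vowels): a, i, e → 3 syllables.
The second nucleus (vowel 2 from the left) is /i/.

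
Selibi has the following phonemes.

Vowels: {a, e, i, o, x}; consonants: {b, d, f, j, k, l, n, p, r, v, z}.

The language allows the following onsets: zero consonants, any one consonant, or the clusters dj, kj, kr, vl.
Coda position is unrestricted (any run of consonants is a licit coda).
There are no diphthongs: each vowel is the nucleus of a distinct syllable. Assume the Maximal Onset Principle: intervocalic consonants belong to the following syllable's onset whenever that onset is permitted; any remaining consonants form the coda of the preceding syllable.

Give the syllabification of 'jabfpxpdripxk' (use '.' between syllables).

jabf.pxpd.ri.pxk

The vowels are a, x, i, x — 4 nuclei, so 4 syllables.
V1 /a/ – V2 /x/: cluster /bfp/ — the longest permitted-onset suffix is /p/; onset = /p/, preceding coda = /bf/.
V2 /x/ – V3 /i/: /pdr/ splits as /pd/ + /r/ (/r/ is the longest suffix that is a licit onset).
V3 /i/ – V4 /x/: /p/ is a single consonant, so it becomes the next onset.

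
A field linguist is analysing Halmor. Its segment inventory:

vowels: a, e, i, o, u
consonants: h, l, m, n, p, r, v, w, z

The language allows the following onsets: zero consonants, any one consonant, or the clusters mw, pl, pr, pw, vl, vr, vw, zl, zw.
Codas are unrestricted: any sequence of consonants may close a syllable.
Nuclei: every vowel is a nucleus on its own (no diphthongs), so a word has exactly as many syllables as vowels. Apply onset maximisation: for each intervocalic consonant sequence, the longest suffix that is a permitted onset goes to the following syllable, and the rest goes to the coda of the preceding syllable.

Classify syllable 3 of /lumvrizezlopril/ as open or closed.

open

The vowels are u, i, e, o, i — 5 nuclei, so 5 syllables.
Between /u/ (V1) and /i/ (V2): /mvr/; trying suffixes from longest down, /vr/ is the first permitted one, so coda /m/ | onset /vr/.
Between /i/ (V2) and /e/ (V3): /z/ is a single consonant, so it becomes the next onset.
Between /e/ (V3) and /o/ (V4): /zl/ — entire cluster is a permitted onset → onset /zl/, coda ∅.
Between /o/ (V4) and /i/ (V5): cluster /pr/ — /pr/ is itself a permitted onset, so the whole cluster goes right; preceding coda = ∅.
Result: lum.vri.ze.zlo.pril.
Syllable 3 is /ze/; it ends in its nucleus with no coda, so it is open.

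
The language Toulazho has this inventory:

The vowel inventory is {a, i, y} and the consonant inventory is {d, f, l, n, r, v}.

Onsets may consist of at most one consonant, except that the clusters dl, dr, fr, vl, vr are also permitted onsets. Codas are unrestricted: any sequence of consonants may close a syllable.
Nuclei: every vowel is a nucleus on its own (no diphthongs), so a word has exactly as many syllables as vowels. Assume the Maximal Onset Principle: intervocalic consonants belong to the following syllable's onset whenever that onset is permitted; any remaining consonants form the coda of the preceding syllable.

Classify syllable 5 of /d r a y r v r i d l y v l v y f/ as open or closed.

Vowels present: a, y, i, y, y; each is a nucleus, giving 5 syllables.
V1 /a/ – V2 /y/: no consonants, so the boundary falls immediately after /a/.
V2 /y/ – V3 /i/: /rvr/ — longest licit onset from the right is /vr/, leaving /r/ as coda.
V3 /i/ – V4 /y/: cluster /dl/ — /dl/ is itself a permitted onset, so the whole cluster goes right; preceding coda = ∅.
V4 /y/ – V5 /y/: /vlv/ — longest licit onset from the right is /v/, leaving /vl/ as coda.
Putting it together: dra.yr.vri.dlyvl.vyf.
Syllable 5 is /vyf/ with coda /f/, so it is closed.

closed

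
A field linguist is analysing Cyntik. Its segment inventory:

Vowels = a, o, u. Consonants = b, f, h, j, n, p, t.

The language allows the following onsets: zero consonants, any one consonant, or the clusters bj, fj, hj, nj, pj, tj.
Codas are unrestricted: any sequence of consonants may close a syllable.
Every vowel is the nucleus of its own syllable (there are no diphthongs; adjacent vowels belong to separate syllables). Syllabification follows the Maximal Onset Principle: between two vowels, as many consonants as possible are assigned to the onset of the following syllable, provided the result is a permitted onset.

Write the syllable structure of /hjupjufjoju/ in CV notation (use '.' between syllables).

CCV.CCV.CCV.CV

Nuclei (vowels): u, u, o, u → 4 syllables.
σ1/σ2 boundary: /pj/ — entire cluster is a permitted onset → onset /pj/, coda ∅.
σ2/σ3 boundary: /fj/ is a licit onset in full, so it all attaches to the next syllable.
σ3/σ4 boundary: just /j/ — single C goes to the following onset.
Result: hju.pju.fjo.ju.
Mapping each syllable to C/V: /hju/ → CCV, /pju/ → CCV, /fjo/ → CCV, /ju/ → CV.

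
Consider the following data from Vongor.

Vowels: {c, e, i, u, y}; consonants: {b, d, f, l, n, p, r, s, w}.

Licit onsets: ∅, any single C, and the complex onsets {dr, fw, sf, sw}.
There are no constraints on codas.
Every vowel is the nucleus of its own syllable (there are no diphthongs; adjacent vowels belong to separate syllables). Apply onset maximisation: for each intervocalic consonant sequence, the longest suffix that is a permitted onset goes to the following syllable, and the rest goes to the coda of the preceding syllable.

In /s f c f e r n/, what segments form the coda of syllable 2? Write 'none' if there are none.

Vowels present: c, e; each is a nucleus, giving 2 syllables.
/c…e/ gap (V1→V2): /f/ is a single consonant, so it becomes the next onset.
Syllabification: sfc.fern.
Syllable 2 is /fern/: onset /f/, nucleus /e/, coda /rn/.

rn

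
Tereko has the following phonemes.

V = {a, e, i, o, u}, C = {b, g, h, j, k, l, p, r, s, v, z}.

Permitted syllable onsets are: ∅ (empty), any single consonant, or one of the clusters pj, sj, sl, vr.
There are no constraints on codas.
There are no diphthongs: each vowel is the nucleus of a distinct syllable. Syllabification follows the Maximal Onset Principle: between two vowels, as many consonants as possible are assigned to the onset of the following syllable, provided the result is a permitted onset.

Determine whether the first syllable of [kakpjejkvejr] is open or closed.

closed

Nuclei (vowels): a, e, e → 3 syllables.
Between /a/ (V1) and /e/ (V2): /kpj/; trying suffixes from longest down, /pj/ is the first permitted one, so coda /k/ | onset /pj/.
Between /e/ (V2) and /e/ (V3): /jkv/; trying suffixes from longest down, /v/ is the first permitted one, so coda /jk/ | onset /v/.
So the parse is kak.pjejk.vejr.
Syllable 1 is /kak/ with coda /k/, so it is closed.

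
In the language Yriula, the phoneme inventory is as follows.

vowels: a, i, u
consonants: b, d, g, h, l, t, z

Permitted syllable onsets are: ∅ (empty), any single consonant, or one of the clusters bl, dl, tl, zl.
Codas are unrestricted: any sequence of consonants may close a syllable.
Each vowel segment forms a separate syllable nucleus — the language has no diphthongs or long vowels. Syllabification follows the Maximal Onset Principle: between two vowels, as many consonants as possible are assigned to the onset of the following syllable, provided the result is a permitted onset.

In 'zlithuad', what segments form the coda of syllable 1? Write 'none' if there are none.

The vowels are i, u, a — 3 nuclei, so 3 syllables.
V1 /i/ – V2 /u/: /th/ — longest licit onset from the right is /h/, leaving /t/ as coda.
V2 /u/ – V3 /a/: no consonants, so the boundary falls immediately after /u/.
Putting it together: zlit.hu.ad.
Syllable 1 is /zlit/: onset /zl/, nucleus /i/, coda /t/.

t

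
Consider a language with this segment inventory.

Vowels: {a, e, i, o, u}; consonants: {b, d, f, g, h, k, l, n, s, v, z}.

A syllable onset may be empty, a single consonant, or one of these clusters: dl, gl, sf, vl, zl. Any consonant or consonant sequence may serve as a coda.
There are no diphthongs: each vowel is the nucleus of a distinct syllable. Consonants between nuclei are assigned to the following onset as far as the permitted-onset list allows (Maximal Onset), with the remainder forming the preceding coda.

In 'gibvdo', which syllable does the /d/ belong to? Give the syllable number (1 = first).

2

The vowels are i, o — 2 nuclei, so 2 syllables.
Between /i/ (V1) and /o/ (V2): /bvd/ — longest licit onset from the right is /d/, leaving /bv/ as coda.
So the parse is gibv.do.
The /d/ is in the onset of syllable 2 (/do/).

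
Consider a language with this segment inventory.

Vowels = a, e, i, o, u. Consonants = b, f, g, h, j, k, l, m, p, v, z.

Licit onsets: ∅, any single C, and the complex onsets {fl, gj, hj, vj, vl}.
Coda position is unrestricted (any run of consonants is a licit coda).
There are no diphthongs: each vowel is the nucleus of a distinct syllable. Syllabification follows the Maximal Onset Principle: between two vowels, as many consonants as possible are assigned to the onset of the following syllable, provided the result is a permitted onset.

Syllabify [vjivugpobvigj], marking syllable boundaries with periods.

Vowels present: i, u, o, i; each is a nucleus, giving 4 syllables.
Between /i/ (V1) and /u/ (V2): just /v/ — single C goes to the following onset.
Between /u/ (V2) and /o/ (V3): /gp/ splits as /g/ + /p/ (/p/ is the longest suffix that is a licit onset).
Between /o/ (V3) and /i/ (V4): cluster /bv/ — the longest permitted-onset suffix is /v/; onset = /v/, preceding coda = /b/.

vji.vug.pob.vigj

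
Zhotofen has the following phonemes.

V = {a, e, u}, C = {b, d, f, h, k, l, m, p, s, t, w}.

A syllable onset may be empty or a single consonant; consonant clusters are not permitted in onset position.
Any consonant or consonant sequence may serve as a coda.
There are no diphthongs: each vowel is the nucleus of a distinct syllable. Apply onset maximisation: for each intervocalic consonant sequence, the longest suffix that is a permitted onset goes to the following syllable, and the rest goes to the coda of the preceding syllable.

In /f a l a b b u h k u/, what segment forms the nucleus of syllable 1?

a

The vowels are a, a, u, u — 4 nuclei, so 4 syllables.
The first nucleus (vowel 1 from the left) is /a/.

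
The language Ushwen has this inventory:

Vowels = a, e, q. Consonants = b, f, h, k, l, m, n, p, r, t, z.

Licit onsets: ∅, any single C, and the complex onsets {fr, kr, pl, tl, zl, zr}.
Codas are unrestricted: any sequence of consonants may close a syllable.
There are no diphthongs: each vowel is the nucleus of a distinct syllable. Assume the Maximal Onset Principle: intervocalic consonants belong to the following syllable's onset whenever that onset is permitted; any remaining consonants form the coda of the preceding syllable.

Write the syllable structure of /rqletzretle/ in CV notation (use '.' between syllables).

CV.CVC.CCV.CCV

Vowels present: q, e, e, e; each is a nucleus, giving 4 syllables.
V1 /q/ – V2 /e/: /l/ → onset of the next syllable (single consonants are always licit onsets).
V2 /e/ – V3 /e/: /tzr/ — longest licit onset from the right is /zr/, leaving /t/ as coda.
V3 /e/ – V4 /e/: /tl/ is a licit onset in full, so it all attaches to the next syllable.
So the parse is rq.let.zre.tle.
Mapping each syllable to C/V: /rq/ → CV, /let/ → CVC, /zre/ → CCV, /tle/ → CCV.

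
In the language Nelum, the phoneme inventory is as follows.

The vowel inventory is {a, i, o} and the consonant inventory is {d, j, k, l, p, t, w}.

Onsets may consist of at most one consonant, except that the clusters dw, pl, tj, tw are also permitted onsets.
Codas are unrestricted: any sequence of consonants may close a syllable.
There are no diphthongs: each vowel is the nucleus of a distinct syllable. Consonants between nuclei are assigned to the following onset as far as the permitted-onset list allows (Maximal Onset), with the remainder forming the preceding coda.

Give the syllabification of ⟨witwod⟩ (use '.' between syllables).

Vowels present: i, o; each is a nucleus, giving 2 syllables.
/i…o/ gap (V1→V2): /tw/ — entire cluster is a permitted onset → onset /tw/, coda ∅.

wi.twod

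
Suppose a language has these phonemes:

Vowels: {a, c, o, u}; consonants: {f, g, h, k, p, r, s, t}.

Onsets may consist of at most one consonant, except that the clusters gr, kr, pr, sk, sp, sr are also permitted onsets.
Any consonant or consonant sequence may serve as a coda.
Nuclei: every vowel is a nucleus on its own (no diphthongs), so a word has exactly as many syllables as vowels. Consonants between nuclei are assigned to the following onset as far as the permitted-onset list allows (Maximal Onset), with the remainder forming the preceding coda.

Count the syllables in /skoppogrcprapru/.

5

Vowels present: o, o, c, a, u; each is a nucleus, giving 5 syllables.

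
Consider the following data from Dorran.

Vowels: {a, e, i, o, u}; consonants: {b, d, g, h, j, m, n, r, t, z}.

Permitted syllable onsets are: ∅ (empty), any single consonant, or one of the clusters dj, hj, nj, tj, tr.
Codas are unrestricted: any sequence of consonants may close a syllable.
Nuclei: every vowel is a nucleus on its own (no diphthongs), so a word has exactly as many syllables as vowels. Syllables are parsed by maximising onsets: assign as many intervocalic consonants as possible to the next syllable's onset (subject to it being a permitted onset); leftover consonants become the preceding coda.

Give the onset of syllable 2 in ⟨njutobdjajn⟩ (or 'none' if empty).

t

Nuclei (vowels): u, o, a → 3 syllables.
/u…o/ gap (V1→V2): /t/ is a single consonant, so it becomes the next onset.
/o…a/ gap (V2→V3): /bdj/ — longest licit onset from the right is /dj/, leaving /b/ as coda.
So the parse is nju.tob.djajn.
Syllable 2 is /tob/: onset /t/, nucleus /o/, coda /b/.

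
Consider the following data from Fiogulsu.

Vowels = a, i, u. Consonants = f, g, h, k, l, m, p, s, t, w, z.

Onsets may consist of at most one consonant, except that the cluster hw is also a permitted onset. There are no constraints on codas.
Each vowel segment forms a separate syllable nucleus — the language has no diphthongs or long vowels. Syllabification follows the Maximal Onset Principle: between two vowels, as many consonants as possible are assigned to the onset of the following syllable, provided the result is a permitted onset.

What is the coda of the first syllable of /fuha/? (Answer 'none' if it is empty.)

none

The vowels are u, a — 2 nuclei, so 2 syllables.
V1 /u/ – V2 /a/: /h/ is a single consonant, so it becomes the next onset.
So the parse is fu.ha.
Syllable 1 is /fu/: onset /f/, nucleus /u/, coda ∅.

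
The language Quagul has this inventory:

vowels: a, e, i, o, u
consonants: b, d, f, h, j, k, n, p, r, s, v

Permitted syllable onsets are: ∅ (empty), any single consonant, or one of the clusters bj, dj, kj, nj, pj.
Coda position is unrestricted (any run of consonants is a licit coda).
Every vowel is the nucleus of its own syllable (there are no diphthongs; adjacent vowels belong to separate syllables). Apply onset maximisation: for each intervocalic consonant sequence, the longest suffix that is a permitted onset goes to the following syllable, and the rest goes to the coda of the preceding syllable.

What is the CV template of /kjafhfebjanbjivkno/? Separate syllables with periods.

Nuclei (vowels): a, e, a, i, o → 5 syllables.
/a…e/ gap (V1→V2): /fhf/; trying suffixes from longest down, /f/ is the first permitted one, so coda /fh/ | onset /f/.
/e…a/ gap (V2→V3): /bj/ is a licit onset in full, so it all attaches to the next syllable.
/a…i/ gap (V3→V4): /nbj/; trying suffixes from longest down, /bj/ is the first permitted one, so coda /n/ | onset /bj/.
/i…o/ gap (V4→V5): cluster /vkn/ — the longest permitted-onset suffix is /n/; onset = /n/, preceding coda = /vk/.
Syllabification: kjafh.fe.bjan.bjivk.no.
Mapping each syllable to C/V: /kjafh/ → CCVCC, /fe/ → CV, /bjan/ → CCVC, /bjivk/ → CCVCC, /no/ → CV.

CCVCC.CV.CCVC.CCVCC.CV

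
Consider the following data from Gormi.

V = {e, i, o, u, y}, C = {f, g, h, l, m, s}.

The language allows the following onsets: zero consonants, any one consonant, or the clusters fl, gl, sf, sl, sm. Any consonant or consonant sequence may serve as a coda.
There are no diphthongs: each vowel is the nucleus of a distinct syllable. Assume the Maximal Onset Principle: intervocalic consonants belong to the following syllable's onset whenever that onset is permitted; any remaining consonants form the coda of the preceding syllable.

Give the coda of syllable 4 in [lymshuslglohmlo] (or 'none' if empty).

none

Vowels present: y, u, o, o; each is a nucleus, giving 4 syllables.
V1 /y/ – V2 /u/: /msh/ — longest licit onset from the right is /h/, leaving /ms/ as coda.
V2 /u/ – V3 /o/: /slgl/ splits as /sl/ + /gl/ (/gl/ is the longest suffix that is a licit onset).
V3 /o/ – V4 /o/: cluster /hml/ — the longest permitted-onset suffix is /l/; onset = /l/, preceding coda = /hm/.
Result: lyms.husl.glohm.lo.
Syllable 4 is /lo/: onset /l/, nucleus /o/, coda ∅.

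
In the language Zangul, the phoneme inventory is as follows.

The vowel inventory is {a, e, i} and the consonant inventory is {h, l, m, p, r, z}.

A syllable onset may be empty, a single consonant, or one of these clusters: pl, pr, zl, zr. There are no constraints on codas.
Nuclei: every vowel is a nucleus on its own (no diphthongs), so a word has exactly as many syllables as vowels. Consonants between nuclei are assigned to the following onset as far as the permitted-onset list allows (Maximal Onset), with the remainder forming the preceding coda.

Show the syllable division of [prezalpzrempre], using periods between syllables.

pre.zalp.zrem.pre

The vowels are e, a, e, e — 4 nuclei, so 4 syllables.
σ1/σ2 boundary: /z/ → onset of the next syllable (single consonants are always licit onsets).
σ2/σ3 boundary: /lpzr/ — longest licit onset from the right is /zr/, leaving /lp/ as coda.
σ3/σ4 boundary: /mpr/; trying suffixes from longest down, /pr/ is the first permitted one, so coda /m/ | onset /pr/.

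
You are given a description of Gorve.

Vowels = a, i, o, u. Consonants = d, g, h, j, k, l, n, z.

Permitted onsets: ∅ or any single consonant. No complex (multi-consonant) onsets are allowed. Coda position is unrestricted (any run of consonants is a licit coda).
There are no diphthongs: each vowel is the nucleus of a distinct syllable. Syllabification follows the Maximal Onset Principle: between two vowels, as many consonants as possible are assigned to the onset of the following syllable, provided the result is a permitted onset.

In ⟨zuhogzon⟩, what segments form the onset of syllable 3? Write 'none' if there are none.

z

The vowels are u, o, o — 3 nuclei, so 3 syllables.
/u…o/ gap (V1→V2): /h/ → onset of the next syllable (single consonants are always licit onsets).
/o…o/ gap (V2→V3): /gz/ — longest licit onset from the right is /z/, leaving /g/ as coda.
So the parse is zu.hog.zon.
Syllable 3 is /zon/: onset /z/, nucleus /o/, coda /n/.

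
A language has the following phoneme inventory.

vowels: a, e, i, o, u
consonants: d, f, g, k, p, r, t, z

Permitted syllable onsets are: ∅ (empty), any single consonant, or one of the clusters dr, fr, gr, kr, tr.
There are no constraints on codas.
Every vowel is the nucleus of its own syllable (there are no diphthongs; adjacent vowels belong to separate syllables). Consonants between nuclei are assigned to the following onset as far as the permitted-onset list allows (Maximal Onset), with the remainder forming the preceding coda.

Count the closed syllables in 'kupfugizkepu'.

2

Nuclei (vowels): u, u, i, e, u → 5 syllables.
Between /u/ (V1) and /u/ (V2): /pf/ — longest licit onset from the right is /f/, leaving /p/ as coda.
Between /u/ (V2) and /i/ (V3): /g/ is a single consonant, so it becomes the next onset.
Between /i/ (V3) and /e/ (V4): /zk/ splits as /z/ + /k/ (/k/ is the longest suffix that is a licit onset).
Between /e/ (V4) and /u/ (V5): /p/ → onset of the next syllable (single consonants are always licit onsets).
So the parse is kup.fu.giz.ke.pu.
Classifying each syllable: /kup/ (closed), /fu/ (open), /giz/ (closed), /ke/ (open), /pu/ (open).
Closed syllables: 2.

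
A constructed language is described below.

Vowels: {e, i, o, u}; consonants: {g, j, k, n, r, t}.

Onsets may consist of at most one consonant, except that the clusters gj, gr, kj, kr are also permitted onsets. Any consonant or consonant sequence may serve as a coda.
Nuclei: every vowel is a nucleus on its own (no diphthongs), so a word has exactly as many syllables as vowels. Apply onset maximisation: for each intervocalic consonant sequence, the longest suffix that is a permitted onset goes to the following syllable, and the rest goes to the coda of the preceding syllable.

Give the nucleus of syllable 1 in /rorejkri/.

The vowels are o, e, i — 3 nuclei, so 3 syllables.
The first nucleus (vowel 1 from the left) is /o/.

o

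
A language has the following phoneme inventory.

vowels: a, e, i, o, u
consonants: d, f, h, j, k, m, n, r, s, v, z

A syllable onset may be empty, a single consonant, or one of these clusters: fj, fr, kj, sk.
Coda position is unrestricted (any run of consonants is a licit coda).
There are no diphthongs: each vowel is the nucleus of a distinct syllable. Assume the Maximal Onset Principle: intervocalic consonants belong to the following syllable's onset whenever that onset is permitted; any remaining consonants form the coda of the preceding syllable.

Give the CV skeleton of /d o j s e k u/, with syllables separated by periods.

Nuclei (vowels): o, e, u → 3 syllables.
V1 /o/ – V2 /e/: /js/ splits as /j/ + /s/ (/s/ is the longest suffix that is a licit onset).
V2 /e/ – V3 /u/: just /k/ — single C goes to the following onset.
Syllabification: doj.se.ku.
Mapping each syllable to C/V: /doj/ → CVC, /se/ → CV, /ku/ → CV.

CVC.CV.CV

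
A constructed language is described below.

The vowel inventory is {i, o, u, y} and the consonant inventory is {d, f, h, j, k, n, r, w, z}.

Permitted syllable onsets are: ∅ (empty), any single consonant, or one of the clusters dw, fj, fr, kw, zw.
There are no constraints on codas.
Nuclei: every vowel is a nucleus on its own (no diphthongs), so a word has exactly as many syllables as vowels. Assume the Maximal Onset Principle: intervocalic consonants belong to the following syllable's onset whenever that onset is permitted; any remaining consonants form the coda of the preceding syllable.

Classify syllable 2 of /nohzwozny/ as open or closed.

closed

Nuclei (vowels): o, o, y → 3 syllables.
σ1/σ2 boundary: /hzw/ — longest licit onset from the right is /zw/, leaving /h/ as coda.
σ2/σ3 boundary: cluster /zn/ — the longest permitted-onset suffix is /n/; onset = /n/, preceding coda = /z/.
Putting it together: noh.zwoz.ny.
Syllable 2 is /zwoz/ with coda /z/, so it is closed.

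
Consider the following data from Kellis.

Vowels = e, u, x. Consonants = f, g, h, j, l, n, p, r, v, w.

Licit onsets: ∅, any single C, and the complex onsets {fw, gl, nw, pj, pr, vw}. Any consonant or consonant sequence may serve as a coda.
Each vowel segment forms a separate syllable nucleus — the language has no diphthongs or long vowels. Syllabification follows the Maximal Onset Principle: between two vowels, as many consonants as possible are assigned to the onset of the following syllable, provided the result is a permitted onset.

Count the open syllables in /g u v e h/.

Nuclei (vowels): u, e → 2 syllables.
V1 /u/ – V2 /e/: /v/ → onset of the next syllable (single consonants are always licit onsets).
Syllabification: gu.veh.
Classifying each syllable: /gu/ (open), /veh/ (closed).
Open syllables: 1.

1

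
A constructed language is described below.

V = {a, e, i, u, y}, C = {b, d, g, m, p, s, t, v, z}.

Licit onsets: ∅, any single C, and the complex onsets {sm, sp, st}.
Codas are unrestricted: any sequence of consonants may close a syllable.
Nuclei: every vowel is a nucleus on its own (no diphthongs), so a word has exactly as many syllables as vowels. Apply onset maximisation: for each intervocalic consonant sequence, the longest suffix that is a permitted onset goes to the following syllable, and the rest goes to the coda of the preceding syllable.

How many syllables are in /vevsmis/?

2

Vowels present: e, i; each is a nucleus, giving 2 syllables.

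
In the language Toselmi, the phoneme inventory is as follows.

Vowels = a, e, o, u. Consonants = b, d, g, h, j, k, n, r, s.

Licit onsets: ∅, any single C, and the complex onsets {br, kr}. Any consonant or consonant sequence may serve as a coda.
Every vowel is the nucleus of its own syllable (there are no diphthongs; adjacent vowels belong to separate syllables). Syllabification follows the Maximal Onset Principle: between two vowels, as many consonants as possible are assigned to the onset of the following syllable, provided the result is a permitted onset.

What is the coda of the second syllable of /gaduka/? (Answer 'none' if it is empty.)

none

Nuclei (vowels): a, u, a → 3 syllables.
V1 /a/ – V2 /u/: just /d/ — single C goes to the following onset.
V2 /u/ – V3 /a/: just /k/ — single C goes to the following onset.
So the parse is ga.du.ka.
Syllable 2 is /du/: onset /d/, nucleus /u/, coda ∅.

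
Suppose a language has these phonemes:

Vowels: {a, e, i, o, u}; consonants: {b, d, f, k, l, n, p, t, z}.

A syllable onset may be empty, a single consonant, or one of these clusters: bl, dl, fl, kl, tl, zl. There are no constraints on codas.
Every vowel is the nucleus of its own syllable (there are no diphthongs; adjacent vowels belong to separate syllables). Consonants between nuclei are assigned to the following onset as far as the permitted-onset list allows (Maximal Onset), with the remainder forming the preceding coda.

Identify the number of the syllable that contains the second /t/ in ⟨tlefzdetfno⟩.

2

Nuclei (vowels): e, e, o → 3 syllables.
/e…e/ gap (V1→V2): /fzd/ — longest licit onset from the right is /d/, leaving /fz/ as coda.
/e…o/ gap (V2→V3): cluster /tfn/ — the longest permitted-onset suffix is /n/; onset = /n/, preceding coda = /tf/.
Syllabification: tlefz.detf.no.
The second /t/ is in the coda of syllable 2 (/detf/).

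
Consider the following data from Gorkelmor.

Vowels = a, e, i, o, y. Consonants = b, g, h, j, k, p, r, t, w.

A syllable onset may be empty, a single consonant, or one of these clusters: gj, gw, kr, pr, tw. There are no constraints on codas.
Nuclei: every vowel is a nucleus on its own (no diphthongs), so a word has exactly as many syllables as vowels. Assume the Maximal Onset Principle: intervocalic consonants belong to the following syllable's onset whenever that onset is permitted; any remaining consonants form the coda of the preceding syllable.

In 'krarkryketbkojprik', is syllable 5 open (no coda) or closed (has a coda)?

The vowels are a, y, e, o, i — 5 nuclei, so 5 syllables.
/a…y/ gap (V1→V2): /rkr/ splits as /r/ + /kr/ (/kr/ is the longest suffix that is a licit onset).
/y…e/ gap (V2→V3): /k/ is a single consonant, so it becomes the next onset.
/e…o/ gap (V3→V4): /tbk/ splits as /tb/ + /k/ (/k/ is the longest suffix that is a licit onset).
/o…i/ gap (V4→V5): /jpr/; trying suffixes from longest down, /pr/ is the first permitted one, so coda /j/ | onset /pr/.
Syllabification: krar.kry.ketb.koj.prik.
Syllable 5 is /prik/ with coda /k/, so it is closed.

closed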